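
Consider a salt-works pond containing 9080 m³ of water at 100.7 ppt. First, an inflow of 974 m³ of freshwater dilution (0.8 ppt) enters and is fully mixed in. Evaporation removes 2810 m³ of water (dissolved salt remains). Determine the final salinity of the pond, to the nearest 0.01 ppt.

126.33 ppt

After mixing: salt = 9,080×100.7 + 974×0.8 = 915,135.2; volume = 10,054 m³
After evaporation: salt unchanged = 915,135.2; volume = 10,054 − 2,810 = 7,244 m³
S = 915,135.2 / 7,244 = 126.3301 ppt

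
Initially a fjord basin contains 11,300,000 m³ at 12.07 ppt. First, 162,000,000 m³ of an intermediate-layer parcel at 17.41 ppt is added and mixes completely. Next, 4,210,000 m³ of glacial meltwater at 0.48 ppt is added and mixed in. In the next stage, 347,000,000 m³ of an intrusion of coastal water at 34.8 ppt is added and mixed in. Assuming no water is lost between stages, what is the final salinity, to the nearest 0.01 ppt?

28.66 ppt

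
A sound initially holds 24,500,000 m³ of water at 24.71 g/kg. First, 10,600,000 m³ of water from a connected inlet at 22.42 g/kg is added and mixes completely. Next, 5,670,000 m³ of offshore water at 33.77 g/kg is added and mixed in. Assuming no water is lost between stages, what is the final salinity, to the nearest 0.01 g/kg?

25.37 g/kg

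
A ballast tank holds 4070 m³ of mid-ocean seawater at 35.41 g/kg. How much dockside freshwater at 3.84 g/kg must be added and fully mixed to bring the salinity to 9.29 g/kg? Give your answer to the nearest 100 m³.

Salt balance: 4,070×35.41 + V×3.84 = (4,070+V)×9.29
144,118.7 + 3.84V = 37,810.3 + 9.29V
106,308.4 = 5.45V
V = 19,506.13 m³

19500 m³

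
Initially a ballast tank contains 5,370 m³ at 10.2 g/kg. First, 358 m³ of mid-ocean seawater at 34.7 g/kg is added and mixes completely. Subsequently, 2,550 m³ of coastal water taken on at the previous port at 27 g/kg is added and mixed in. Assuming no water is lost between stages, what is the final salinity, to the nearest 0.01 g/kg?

Weighted by volume,
Initial salt = 5,370×10.2 = 54,774
After stage 1: salt = 54,774 + 358×34.7 = 67,196.6; volume = 5,728 m³; S = 11.731 g/kg
After stage 2: salt = 67,196.6 + 2,550×27 = 136,046.6; volume = 8,278 m³
S = 136,046.6 / 8,278 = 16.4347 g/kg

16.43 g/kg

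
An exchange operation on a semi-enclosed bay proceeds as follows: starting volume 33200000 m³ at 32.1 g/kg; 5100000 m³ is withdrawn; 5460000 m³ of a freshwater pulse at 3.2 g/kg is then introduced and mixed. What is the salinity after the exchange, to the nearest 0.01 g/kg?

Remaining after removal: 28,100,000 m³ at 32.1 g/kg (salt = 902,010,000)
After addition: salt = 902,010,000 + 5,460,000×3.2 = 919,482,000; volume = 33,560,000 m³
S = 919,482,000 / 33,560,000 = 27.3982 g/kg

27.40 g/kg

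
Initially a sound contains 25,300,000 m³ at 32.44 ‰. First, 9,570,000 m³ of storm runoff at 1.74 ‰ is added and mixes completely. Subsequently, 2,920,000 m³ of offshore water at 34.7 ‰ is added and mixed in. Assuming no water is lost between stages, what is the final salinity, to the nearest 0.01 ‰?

24.84 ‰

By conservation of dissolved salt,
Initial salt = 25,300,000×32.44 = 820,732,000
After stage 1: salt = 820,732,000 + 9,570,000×1.74 = 837,383,800; volume = 34,870,000 m³; S = 24.014 ‰
After stage 2: salt = 837,383,800 + 2,920,000×34.7 = 938,707,800; volume = 37,790,000 m³
S = 938,707,800 / 37,790,000 = 24.8401 ‰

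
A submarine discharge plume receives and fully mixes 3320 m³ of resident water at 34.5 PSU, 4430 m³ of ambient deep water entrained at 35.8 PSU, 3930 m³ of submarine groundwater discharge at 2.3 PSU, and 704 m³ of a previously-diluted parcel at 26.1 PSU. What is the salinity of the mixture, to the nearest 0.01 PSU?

24.27 PSU

Mass of salt is conserved:
salt = 3,320×34.5 + 4,430×35.8 + 3,930×2.3 + 704×26.1 = 114,540 + 158,594 + 9,039 + 18,374.4 = 300,547.4
volume = 3,320 + 4,430 + 3,930 + 704 = 12,384 m³
S = 300,547.4 / 12,384 = 24.269 PSU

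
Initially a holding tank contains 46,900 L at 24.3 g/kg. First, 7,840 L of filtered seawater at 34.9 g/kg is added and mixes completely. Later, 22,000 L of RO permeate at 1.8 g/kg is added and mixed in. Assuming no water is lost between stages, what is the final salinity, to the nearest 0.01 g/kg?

18.93 g/kg

Conserving salt mass:
Initial salt = 46,900×24.3 = 1,139,670
After stage 1: salt = 1,139,670 + 7,840×34.9 = 1,413,286; volume = 54,740 L; S = 25.818 g/kg
After stage 2: salt = 1,413,286 + 22,000×1.8 = 1,452,886; volume = 76,740 L
S = 1,452,886 / 76,740 = 18.9326 g/kg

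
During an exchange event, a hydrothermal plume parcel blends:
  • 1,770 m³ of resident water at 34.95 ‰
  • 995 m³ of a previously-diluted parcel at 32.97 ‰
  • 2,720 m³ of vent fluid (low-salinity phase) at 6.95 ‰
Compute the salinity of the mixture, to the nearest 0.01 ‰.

20.71 ‰

Salt balance:
salt = 1,770×34.95 + 995×32.97 + 2,720×6.95 = 61,861.5 + 32,805.15 + 18,904 = 113,570.65
volume = 1,770 + 995 + 2,720 = 5,485 m³
S = 113,570.65 / 5,485 = 20.7057 ‰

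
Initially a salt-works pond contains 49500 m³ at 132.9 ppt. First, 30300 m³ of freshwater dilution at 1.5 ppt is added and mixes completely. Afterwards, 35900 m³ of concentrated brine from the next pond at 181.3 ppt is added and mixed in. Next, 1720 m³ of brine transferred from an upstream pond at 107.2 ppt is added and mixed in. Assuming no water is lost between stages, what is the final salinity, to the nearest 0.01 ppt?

Salt balance:
Initial salt = 49,500×132.9 = 6,578,550
After stage 1: salt = 6,578,550 + 30,300×1.5 = 6,624,000; volume = 79,800 m³; S = 83.008 ppt
After stage 2: salt = 6,624,000 + 35,900×181.3 = 13,132,670; volume = 115,700 m³; S = 113.506 ppt
After stage 3: salt = 13,132,670 + 1,720×107.2 = 13,317,054; volume = 117,420 m³
S = 13,317,054 / 117,420 = 113.4138 ppt

113.41 ppt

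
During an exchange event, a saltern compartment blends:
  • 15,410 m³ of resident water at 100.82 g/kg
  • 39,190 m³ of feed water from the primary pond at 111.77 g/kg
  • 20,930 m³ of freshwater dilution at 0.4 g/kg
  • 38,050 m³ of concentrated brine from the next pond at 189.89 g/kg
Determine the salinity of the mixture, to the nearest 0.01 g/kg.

Salt balance:
salt = 15,410×100.82 + 39,190×111.77 + 20,930×0.4 + 38,050×189.89 = 1,553,636.2 + 4,380,266.3 + 8,372 + 7,225,314.5 = 13,167,589
volume = 15,410 + 39,190 + 20,930 + 38,050 = 113,580 m³
S = 13,167,589 / 113,580 = 115.9323 g/kg

115.93 g/kg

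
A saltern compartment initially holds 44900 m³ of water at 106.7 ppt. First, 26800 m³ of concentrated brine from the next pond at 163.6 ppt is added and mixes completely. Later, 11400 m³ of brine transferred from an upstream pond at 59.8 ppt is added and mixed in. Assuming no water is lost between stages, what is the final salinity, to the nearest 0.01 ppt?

118.62 ppt

Salt balance:
Initial salt = 44,900×106.7 = 4,790,830
After stage 1: salt = 4,790,830 + 26,800×163.6 = 9,175,310; volume = 71,700 m³; S = 127.968 ppt
After stage 2: salt = 9,175,310 + 11,400×59.8 = 9,857,030; volume = 83,100 m³
S = 9,857,030 / 83,100 = 118.6165 ppt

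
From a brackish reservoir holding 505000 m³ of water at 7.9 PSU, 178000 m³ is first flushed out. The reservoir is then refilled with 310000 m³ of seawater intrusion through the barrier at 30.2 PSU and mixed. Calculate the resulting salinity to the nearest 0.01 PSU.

18.75 PSU

Remaining after removal: 327,000 m³ at 7.9 PSU (salt = 2,583,300)
After addition: salt = 2,583,300 + 310,000×30.2 = 11,945,300; volume = 637,000 m³
S = 11,945,300 / 637,000 = 18.7524 PSU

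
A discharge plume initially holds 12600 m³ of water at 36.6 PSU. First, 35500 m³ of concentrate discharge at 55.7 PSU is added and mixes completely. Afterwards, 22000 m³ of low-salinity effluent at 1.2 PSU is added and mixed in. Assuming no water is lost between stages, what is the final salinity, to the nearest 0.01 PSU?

35.16 PSU

Mass of salt is conserved:
Initial salt = 12,600×36.6 = 461,160
After stage 1: salt = 461,160 + 35,500×55.7 = 2,438,510; volume = 48,100 m³; S = 50.697 PSU
After stage 2: salt = 2,438,510 + 22,000×1.2 = 2,464,910; volume = 70,100 m³
S = 2,464,910 / 70,100 = 35.1628 PSU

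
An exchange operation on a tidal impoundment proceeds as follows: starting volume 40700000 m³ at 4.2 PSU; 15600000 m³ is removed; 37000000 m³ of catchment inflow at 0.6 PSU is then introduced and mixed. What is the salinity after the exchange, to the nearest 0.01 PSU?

2.06 PSU

Remaining after removal: 25,100,000 m³ at 4.2 PSU (salt = 105,420,000)
After addition: salt = 105,420,000 + 37,000,000×0.6 = 127,620,000; volume = 62,100,000 m³
S = 127,620,000 / 62,100,000 = 2.0551 PSU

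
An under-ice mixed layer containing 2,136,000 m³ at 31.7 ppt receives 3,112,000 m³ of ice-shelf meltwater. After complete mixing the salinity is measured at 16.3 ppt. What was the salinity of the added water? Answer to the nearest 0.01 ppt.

5.73 ppt

Salt balance: 2,136,000×31.7 + 3,112,000×S = 5,248,000×16.3
67,711,200 + 3,112,000·S = 85,542,400
S = (85,542,400 − 67,711,200) / 3,112,000 = 5.7298 ppt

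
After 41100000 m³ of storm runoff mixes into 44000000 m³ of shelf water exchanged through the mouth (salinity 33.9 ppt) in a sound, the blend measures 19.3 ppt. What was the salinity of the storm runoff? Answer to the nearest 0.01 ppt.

3.67 ppt

Salt balance: 44,000,000×33.9 + 41,100,000×S = 85,100,000×19.3
1,491,600,000 + 41,100,000·S = 1,642,430,000
S = (1,642,430,000 − 1,491,600,000) / 41,100,000 = 3.6698 ppt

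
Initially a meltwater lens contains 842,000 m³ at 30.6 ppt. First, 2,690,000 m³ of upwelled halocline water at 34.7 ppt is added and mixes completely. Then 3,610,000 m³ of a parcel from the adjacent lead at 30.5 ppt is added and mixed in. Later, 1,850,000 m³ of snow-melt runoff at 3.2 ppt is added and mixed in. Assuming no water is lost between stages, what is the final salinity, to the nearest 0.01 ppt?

26.15 ppt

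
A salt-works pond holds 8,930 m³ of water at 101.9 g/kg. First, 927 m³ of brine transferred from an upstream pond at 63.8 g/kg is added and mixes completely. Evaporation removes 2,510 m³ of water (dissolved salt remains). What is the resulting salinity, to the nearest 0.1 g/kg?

131.9 g/kg

After mixing: salt = 8,930×101.9 + 927×63.8 = 969,109.6; volume = 9,857 m³
After evaporation: salt unchanged = 969,109.6; volume = 9,857 − 2,510 = 7,347 m³
S = 969,109.6 / 7,347 = 131.9055 g/kg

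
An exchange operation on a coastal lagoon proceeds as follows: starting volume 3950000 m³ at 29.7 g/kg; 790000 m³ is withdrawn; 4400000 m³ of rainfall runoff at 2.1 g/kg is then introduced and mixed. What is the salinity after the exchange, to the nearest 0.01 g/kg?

Remaining after removal: 3,160,000 m³ at 29.7 g/kg (salt = 93,852,000)
After addition: salt = 93,852,000 + 4,400,000×2.1 = 103,092,000; volume = 7,560,000 m³
S = 103,092,000 / 7,560,000 = 13.6365 g/kg

13.64 g/kg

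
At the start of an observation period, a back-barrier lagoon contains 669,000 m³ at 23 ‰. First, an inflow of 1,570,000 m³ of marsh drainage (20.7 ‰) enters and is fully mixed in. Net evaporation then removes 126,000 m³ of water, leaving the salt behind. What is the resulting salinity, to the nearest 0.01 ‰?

After mixing: salt = 669,000×23 + 1,570,000×20.7 = 47,886,000; volume = 2,239,000 m³
After evaporation: salt unchanged = 47,886,000; volume = 2,239,000 − 126,000 = 2,113,000 m³
S = 47,886,000 / 2,113,000 = 22.6626 ‰

22.66 ‰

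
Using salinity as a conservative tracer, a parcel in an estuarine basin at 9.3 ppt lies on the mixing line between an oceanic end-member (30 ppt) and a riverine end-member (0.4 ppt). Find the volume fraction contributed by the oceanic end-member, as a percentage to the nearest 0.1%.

Let g be the oceanic fraction. Salt balance per unit volume:
g×30 + (1−g)×0.4 = 9.3
g = (9.3 − 0.4) / (30 − 0.4) = 8.9/29.6 = 0.3007

30.1%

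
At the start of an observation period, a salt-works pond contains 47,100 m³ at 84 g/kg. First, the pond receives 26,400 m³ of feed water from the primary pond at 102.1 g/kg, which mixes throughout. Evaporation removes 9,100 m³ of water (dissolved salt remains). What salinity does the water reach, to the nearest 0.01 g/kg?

After mixing: salt = 47,100×84 + 26,400×102.1 = 6,651,840; volume = 73,500 m³
After evaporation: salt unchanged = 6,651,840; volume = 73,500 − 9,100 = 64,400 m³
S = 6,651,840 / 64,400 = 103.2894 g/kg

103.29 g/kg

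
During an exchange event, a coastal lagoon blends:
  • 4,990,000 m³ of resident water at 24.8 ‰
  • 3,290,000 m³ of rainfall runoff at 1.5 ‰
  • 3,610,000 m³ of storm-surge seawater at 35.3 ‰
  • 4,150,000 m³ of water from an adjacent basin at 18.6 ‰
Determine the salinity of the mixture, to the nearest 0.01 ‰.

20.78 ‰

Weighted by volume,
salt = 4,990,000×24.8 + 3,290,000×1.5 + 3,610,000×35.3 + 4,150,000×18.6 = 123,752,000 + 4,935,000 + 127,433,000 + 77,190,000 = 333,310,000
volume = 4,990,000 + 3,290,000 + 3,610,000 + 4,150,000 = 16,040,000 m³
S = 333,310,000 / 16,040,000 = 20.7799 ‰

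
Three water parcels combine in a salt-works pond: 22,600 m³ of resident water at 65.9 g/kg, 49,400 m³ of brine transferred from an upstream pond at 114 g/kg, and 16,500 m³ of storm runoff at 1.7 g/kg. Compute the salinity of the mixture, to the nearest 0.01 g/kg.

80.78 g/kg

Conserving salt mass:
salt = 22,600×65.9 + 49,400×114 + 16,500×1.7 = 1,489,340 + 5,631,600 + 28,050 = 7,148,990
volume = 22,600 + 49,400 + 16,500 = 88,500 m³
S = 7,148,990 / 88,500 = 80.7795 g/kg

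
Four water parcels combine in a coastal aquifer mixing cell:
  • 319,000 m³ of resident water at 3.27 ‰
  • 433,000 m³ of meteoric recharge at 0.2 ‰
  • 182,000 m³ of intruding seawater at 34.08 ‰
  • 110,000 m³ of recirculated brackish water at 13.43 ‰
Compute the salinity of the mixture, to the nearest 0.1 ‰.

8.4 ‰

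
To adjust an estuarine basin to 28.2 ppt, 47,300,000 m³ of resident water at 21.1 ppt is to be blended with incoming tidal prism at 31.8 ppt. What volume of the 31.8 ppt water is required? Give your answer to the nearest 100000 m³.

Salt balance: 47,300,000×21.1 + V×31.8 = (47,300,000+V)×28.2
998,030,000 + 31.8V = 1,333,860,000 + 28.2V
335,830,000 = 3.6V
V = 93,286,111.11 m³

93300000 m³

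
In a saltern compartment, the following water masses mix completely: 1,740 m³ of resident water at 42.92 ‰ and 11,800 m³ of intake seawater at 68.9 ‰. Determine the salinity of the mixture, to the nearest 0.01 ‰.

Weighted by volume,
salt = 1,740×42.92 + 11,800×68.9 = 74,680.8 + 813,020 = 887,700.8
volume = 1,740 + 11,800 = 13,540 m³
S = 887,700.8 / 13,540 = 65.5614 ‰

65.56 ‰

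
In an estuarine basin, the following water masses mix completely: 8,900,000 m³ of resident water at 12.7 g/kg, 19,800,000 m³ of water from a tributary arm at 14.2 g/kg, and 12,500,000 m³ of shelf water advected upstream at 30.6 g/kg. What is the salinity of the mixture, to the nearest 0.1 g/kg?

18.9 g/kg

Conserving salt mass:
salt = 8,900,000×12.7 + 19,800,000×14.2 + 12,500,000×30.6 = 113,030,000 + 281,160,000 + 382,500,000 = 776,690,000
volume = 8,900,000 + 19,800,000 + 12,500,000 = 41,200,000 m³
S = 776,690,000 / 41,200,000 = 18.852 g/kg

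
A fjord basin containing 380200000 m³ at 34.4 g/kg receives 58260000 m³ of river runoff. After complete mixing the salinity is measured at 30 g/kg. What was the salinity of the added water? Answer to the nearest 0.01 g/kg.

1.29 g/kg

Salt balance: 380,200,000×34.4 + 58,260,000×S = 438,460,000×30
13,078,880,000 + 58,260,000·S = 13,153,800,000
S = (13,153,800,000 − 13,078,880,000) / 58,260,000 = 1.286 g/kg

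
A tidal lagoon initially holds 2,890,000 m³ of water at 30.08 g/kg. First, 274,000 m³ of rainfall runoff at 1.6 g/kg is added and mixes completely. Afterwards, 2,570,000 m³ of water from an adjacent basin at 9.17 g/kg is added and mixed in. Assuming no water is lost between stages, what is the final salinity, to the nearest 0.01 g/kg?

Conserving salt mass:
Initial salt = 2,890,000×30.08 = 86,931,200
After stage 1: salt = 86,931,200 + 274,000×1.6 = 87,369,600; volume = 3,164,000 m³; S = 27.614 g/kg
After stage 2: salt = 87,369,600 + 2,570,000×9.17 = 110,936,500; volume = 5,734,000 m³
S = 110,936,500 / 5,734,000 = 19.3471 g/kg

19.35 g/kg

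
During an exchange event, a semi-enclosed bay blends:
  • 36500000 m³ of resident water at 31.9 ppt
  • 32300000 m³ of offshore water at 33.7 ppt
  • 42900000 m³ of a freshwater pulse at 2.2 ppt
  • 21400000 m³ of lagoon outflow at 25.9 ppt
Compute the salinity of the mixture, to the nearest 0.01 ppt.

Conserving salt mass:
salt = 36,500,000×31.9 + 32,300,000×33.7 + 42,900,000×2.2 + 21,400,000×25.9 = 1,164,350,000 + 1,088,510,000 + 94,380,000 + 554,260,000 = 2,901,500,000
volume = 36,500,000 + 32,300,000 + 42,900,000 + 21,400,000 = 133,100,000 m³
S = 2,901,500,000 / 133,100,000 = 21.7994 ppt

21.80 ppt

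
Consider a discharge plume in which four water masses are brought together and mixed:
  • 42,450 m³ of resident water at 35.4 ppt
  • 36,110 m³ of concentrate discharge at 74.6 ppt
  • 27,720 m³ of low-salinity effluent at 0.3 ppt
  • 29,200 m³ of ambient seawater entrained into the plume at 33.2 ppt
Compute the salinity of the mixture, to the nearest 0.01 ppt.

38.19 ppt

Conserving salt mass:
salt = 42,450×35.4 + 36,110×74.6 + 27,720×0.3 + 29,200×33.2 = 1,502,730 + 2,693,806 + 8,316 + 969,440 = 5,174,292
volume = 42,450 + 36,110 + 27,720 + 29,200 = 135,480 m³
S = 5,174,292 / 135,480 = 38.1923 ppt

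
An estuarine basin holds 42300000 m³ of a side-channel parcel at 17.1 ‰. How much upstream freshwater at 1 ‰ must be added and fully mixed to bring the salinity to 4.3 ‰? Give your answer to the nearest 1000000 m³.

164000000 m³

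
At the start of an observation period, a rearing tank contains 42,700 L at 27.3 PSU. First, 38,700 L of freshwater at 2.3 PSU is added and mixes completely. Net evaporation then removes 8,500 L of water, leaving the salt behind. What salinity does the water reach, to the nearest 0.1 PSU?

17.2 PSU

After mixing: salt = 42,700×27.3 + 38,700×2.3 = 1,254,720; volume = 81,400 L
After evaporation: salt unchanged = 1,254,720; volume = 81,400 − 8,500 = 72,900 L
S = 1,254,720 / 72,900 = 17.2115 PSU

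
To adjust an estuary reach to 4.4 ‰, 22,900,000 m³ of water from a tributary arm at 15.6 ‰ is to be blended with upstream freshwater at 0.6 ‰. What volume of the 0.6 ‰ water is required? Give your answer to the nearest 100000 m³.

Salt balance: 22,900,000×15.6 + V×0.6 = (22,900,000+V)×4.4
357,240,000 + 0.6V = 100,760,000 + 4.4V
256,480,000 = 3.8V
V = 67,494,736.84 m³

67500000 m³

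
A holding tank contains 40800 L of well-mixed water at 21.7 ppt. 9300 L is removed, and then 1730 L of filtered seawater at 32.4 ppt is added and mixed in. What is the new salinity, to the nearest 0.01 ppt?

22.26 ppt

Remaining after removal: 31,500 L at 21.7 ppt (salt = 683,550)
After addition: salt = 683,550 + 1,730×32.4 = 739,602; volume = 33,230 L
S = 739,602 / 33,230 = 22.2571 ppt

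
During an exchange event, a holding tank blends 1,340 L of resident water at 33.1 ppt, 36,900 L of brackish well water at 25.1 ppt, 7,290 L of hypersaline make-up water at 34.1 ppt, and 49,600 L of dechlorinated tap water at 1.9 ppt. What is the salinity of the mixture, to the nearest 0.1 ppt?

Salt balance:
salt = 1,340×33.1 + 36,900×25.1 + 7,290×34.1 + 49,600×1.9 = 44,354 + 926,190 + 248,589 + 94,240 = 1,313,373
volume = 1,340 + 36,900 + 7,290 + 49,600 = 95,130 L
S = 1,313,373 / 95,130 = 13.806 ppt

13.8 ppt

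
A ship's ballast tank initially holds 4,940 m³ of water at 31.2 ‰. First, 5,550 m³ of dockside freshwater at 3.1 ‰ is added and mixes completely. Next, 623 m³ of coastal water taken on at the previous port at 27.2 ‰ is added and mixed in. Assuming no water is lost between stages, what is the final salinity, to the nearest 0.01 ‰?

16.94 ‰

Mass of salt is conserved:
Initial salt = 4,940×31.2 = 154,128
After stage 1: salt = 154,128 + 5,550×3.1 = 171,333; volume = 10,490 m³; S = 16.333 ‰
After stage 2: salt = 171,333 + 623×27.2 = 188,278.6; volume = 11,113 m³
S = 188,278.6 / 11,113 = 16.9422 ‰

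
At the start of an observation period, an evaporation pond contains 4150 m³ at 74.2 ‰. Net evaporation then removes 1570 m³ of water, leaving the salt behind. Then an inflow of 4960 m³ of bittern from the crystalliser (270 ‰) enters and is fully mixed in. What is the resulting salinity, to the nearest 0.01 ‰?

After evaporation: salt = 4,150×74.2 = 307,930; volume = 4,150 − 1,570 = 2,580 m³
After mixing: salt = 307,930 + 4,960×270 = 1,647,130; volume = 2,580 + 4,960 = 7,540 m³
S = 1,647,130 / 7,540 = 218.4523 ‰

218.45 ‰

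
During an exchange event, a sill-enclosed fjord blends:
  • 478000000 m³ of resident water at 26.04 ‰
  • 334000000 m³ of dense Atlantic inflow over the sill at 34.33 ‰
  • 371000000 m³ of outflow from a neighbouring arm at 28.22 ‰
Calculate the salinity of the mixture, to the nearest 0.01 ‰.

29.06 ‰

Total salt / total volume:
salt = 478,000,000×26.04 + 334,000,000×34.33 + 371,000,000×28.22 = 12,447,120,000 + 11,466,220,000 + 10,469,620,000 = 34,382,960,000
volume = 478,000,000 + 334,000,000 + 371,000,000 = 1,183,000,000 m³
S = 34,382,960,000 / 1,183,000,000 = 29.0642 ‰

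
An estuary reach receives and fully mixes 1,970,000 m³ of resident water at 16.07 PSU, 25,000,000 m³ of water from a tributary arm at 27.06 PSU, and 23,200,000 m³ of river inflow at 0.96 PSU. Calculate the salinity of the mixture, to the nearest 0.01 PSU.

By conservation of dissolved salt,
salt = 1,970,000×16.07 + 25,000,000×27.06 + 23,200,000×0.96 = 31,657,900 + 676,500,000 + 22,272,000 = 730,429,900
volume = 1,970,000 + 25,000,000 + 23,200,000 = 50,170,000 m³
S = 730,429,900 / 50,170,000 = 14.5591 PSU

14.56 PSU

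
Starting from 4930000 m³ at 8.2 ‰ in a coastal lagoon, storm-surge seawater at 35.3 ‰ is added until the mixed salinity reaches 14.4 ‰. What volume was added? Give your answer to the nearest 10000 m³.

1460000 m³

Salt balance: 4,930,000×8.2 + V×35.3 = (4,930,000+V)×14.4
40,426,000 + 35.3V = 70,992,000 + 14.4V
30,566,000 = 20.9V
V = 1,462,488.04 m³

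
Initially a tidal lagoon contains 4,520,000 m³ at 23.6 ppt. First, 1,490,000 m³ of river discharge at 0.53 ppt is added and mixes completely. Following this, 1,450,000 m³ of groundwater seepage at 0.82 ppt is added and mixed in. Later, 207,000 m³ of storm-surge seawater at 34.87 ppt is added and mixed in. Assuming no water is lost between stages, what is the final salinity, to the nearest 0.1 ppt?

15.1 ppt

Conserving salt mass:
Initial salt = 4,520,000×23.6 = 106,672,000
After stage 1: salt = 106,672,000 + 1,490,000×0.53 = 107,461,700; volume = 6,010,000 m³; S = 17.88 ppt
After stage 2: salt = 107,461,700 + 1,450,000×0.82 = 108,650,700; volume = 7,460,000 m³; S = 14.564 ppt
After stage 3: salt = 108,650,700 + 207,000×34.87 = 115,868,790; volume = 7,667,000 m³
S = 115,868,790 / 7,667,000 = 15.1127 ppt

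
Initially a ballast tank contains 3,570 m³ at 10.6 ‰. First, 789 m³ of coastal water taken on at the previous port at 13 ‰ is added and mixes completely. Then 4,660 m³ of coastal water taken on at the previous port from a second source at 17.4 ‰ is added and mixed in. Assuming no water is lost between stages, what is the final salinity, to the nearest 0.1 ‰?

Total salt / total volume:
Initial salt = 3,570×10.6 = 37,842
After stage 1: salt = 37,842 + 789×13 = 48,099; volume = 4,359 m³; S = 11.034 ‰
After stage 2: salt = 48,099 + 4,660×17.4 = 129,183; volume = 9,019 m³
S = 129,183 / 9,019 = 14.3234 ‰

14.3 ‰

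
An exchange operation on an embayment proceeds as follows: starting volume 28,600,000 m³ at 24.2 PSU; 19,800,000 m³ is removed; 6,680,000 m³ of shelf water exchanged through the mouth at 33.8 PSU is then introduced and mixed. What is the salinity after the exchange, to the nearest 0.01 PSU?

28.34 PSU

Remaining after removal: 8,800,000 m³ at 24.2 PSU (salt = 212,960,000)
After addition: salt = 212,960,000 + 6,680,000×33.8 = 438,744,000; volume = 15,480,000 m³
S = 438,744,000 / 15,480,000 = 28.3426 PSU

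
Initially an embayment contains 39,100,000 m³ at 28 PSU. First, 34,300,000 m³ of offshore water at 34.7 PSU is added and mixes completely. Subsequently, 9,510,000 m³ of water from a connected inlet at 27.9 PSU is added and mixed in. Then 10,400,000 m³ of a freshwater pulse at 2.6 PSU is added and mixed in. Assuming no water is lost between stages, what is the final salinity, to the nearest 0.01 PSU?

Conserving salt mass:
Initial salt = 39,100,000×28 = 1,094,800,000
After stage 1: salt = 1,094,800,000 + 34,300,000×34.7 = 2,285,010,000; volume = 73,400,000 m³; S = 31.131 PSU
After stage 2: salt = 2,285,010,000 + 9,510,000×27.9 = 2,550,339,000; volume = 82,910,000 m³; S = 30.76 PSU
After stage 3: salt = 2,550,339,000 + 10,400,000×2.6 = 2,577,379,000; volume = 93,310,000 m³
S = 2,577,379,000 / 93,310,000 = 27.6217 PSU

27.62 PSU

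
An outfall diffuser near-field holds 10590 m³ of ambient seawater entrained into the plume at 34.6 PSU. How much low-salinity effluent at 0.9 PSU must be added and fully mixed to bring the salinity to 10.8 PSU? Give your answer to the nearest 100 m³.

Salt balance: 10,590×34.6 + V×0.9 = (10,590+V)×10.8
366,414 + 0.9V = 114,372 + 10.8V
252,042 = 9.9V
V = 25,458.79 m³

25500 m³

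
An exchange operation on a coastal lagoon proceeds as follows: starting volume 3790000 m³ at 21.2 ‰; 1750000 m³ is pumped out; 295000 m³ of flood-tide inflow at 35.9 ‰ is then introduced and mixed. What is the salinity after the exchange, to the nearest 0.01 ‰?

23.06 ‰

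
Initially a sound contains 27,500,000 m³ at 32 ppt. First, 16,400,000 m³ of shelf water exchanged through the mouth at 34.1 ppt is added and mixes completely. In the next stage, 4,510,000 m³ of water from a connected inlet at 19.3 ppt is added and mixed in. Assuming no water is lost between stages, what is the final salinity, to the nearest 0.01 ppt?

Conserving salt mass:
Initial salt = 27,500,000×32 = 880,000,000
After stage 1: salt = 880,000,000 + 16,400,000×34.1 = 1,439,240,000; volume = 43,900,000 m³; S = 32.785 ppt
After stage 2: salt = 1,439,240,000 + 4,510,000×19.3 = 1,526,283,000; volume = 48,410,000 m³
S = 1,526,283,000 / 48,410,000 = 31.5283 ppt

31.53 ppt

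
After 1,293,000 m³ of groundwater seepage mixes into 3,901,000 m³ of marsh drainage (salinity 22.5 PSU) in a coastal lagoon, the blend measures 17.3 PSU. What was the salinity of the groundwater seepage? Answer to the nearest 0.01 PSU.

Salt balance: 3,901,000×22.5 + 1,293,000×S = 5,194,000×17.3
87,772,500 + 1,293,000·S = 89,856,200
S = (89,856,200 − 87,772,500) / 1,293,000 = 1.6115 PSU

1.61 PSU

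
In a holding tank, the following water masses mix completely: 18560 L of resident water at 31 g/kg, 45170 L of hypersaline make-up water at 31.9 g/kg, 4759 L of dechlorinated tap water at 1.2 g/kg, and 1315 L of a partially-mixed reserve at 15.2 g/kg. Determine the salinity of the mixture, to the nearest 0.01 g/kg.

Total salt / total volume:
salt = 18,560×31 + 45,170×31.9 + 4,759×1.2 + 1,315×15.2 = 575,360 + 1,440,923 + 5,710.8 + 19,988 = 2,041,981.8
volume = 18,560 + 45,170 + 4,759 + 1,315 = 69,804 L
S = 2,041,981.8 / 69,804 = 29.2531 g/kg

29.25 g/kg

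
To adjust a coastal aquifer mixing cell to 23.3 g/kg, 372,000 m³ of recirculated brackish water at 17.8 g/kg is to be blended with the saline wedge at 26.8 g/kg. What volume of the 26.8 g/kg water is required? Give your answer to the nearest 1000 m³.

Salt balance: 372,000×17.8 + V×26.8 = (372,000+V)×23.3
6,621,600 + 26.8V = 8,667,600 + 23.3V
2,046,000 = 3.5V
V = 584,571.43 m³

585000 m³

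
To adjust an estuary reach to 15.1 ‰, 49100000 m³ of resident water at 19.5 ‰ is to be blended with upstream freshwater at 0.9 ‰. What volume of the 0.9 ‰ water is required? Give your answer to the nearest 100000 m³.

Salt balance: 49,100,000×19.5 + V×0.9 = (49,100,000+V)×15.1
957,450,000 + 0.9V = 741,410,000 + 15.1V
216,040,000 = 14.2V
V = 15,214,084.51 m³

15200000 m³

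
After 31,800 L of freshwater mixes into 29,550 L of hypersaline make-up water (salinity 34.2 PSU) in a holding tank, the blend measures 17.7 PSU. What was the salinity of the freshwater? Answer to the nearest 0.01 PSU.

2.37 PSU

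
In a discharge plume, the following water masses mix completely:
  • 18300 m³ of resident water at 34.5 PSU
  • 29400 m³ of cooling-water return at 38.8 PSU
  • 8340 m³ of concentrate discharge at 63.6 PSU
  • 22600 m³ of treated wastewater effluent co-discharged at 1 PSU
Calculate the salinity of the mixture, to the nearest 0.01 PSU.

By conservation of dissolved salt,
salt = 18,300×34.5 + 29,400×38.8 + 8,340×63.6 + 22,600×1 = 631,350 + 1,140,720 + 530,424 + 22,600 = 2,325,094
volume = 18,300 + 29,400 + 8,340 + 22,600 = 78,640 m³
S = 2,325,094 / 78,640 = 29.5663 PSU

29.57 PSU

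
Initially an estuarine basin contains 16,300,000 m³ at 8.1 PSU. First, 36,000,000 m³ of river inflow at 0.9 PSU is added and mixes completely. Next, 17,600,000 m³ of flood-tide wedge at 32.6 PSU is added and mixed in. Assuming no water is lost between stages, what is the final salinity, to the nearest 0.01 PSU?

10.56 PSU

Total salt / total volume:
Initial salt = 16,300,000×8.1 = 132,030,000
After stage 1: salt = 132,030,000 + 36,000,000×0.9 = 164,430,000; volume = 52,300,000 m³; S = 3.144 PSU
After stage 2: salt = 164,430,000 + 17,600,000×32.6 = 738,190,000; volume = 69,900,000 m³
S = 738,190,000 / 69,900,000 = 10.5607 PSU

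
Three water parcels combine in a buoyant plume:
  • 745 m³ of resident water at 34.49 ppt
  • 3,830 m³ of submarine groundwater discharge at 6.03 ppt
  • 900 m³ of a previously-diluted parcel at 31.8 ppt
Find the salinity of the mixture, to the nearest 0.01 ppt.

Total salt / total volume:
salt = 745×34.49 + 3,830×6.03 + 900×31.8 = 25,695.05 + 23,094.9 + 28,620 = 77,409.95
volume = 745 + 3,830 + 900 = 5,475 m³
S = 77,409.95 / 5,475 = 14.1388 ppt

14.14 ppt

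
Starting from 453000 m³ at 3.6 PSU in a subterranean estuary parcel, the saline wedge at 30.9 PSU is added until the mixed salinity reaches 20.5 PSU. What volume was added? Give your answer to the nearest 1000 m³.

736000 m³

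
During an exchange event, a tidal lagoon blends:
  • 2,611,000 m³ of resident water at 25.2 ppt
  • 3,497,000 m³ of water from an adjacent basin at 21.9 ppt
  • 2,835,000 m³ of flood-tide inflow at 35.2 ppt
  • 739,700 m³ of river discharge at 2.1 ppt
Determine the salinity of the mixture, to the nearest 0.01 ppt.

25.17 ppt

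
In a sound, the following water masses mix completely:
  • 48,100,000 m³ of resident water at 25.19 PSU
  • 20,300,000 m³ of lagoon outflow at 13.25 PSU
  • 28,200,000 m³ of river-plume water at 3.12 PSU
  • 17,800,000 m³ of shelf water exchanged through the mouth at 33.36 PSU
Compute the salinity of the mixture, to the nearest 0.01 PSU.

Salt balance:
salt = 48,100,000×25.19 + 20,300,000×13.25 + 28,200,000×3.12 + 17,800,000×33.36 = 1,211,639,000 + 268,975,000 + 87,984,000 + 593,808,000 = 2,162,406,000
volume = 48,100,000 + 20,300,000 + 28,200,000 + 17,800,000 = 114,400,000 m³
S = 2,162,406,000 / 114,400,000 = 18.9022 PSU

18.90 PSU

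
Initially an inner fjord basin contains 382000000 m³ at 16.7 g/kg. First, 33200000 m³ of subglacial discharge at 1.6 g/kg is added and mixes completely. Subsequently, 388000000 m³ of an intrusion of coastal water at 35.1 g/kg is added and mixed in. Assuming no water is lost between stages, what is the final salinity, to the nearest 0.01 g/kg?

24.96 g/kg

Salt balance:
Initial salt = 382,000,000×16.7 = 6,379,400,000
After stage 1: salt = 6,379,400,000 + 33,200,000×1.6 = 6,432,520,000; volume = 415,200,000 m³; S = 15.493 g/kg
After stage 2: salt = 6,432,520,000 + 388,000,000×35.1 = 20,051,320,000; volume = 803,200,000 m³
S = 20,051,320,000 / 803,200,000 = 24.9643 g/kg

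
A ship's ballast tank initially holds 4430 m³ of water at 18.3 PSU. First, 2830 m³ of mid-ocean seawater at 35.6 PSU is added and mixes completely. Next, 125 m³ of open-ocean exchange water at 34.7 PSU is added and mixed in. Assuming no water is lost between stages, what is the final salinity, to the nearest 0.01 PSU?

Mass of salt is conserved:
Initial salt = 4,430×18.3 = 81,069
After stage 1: salt = 81,069 + 2,830×35.6 = 181,817; volume = 7,260 m³; S = 25.044 PSU
After stage 2: salt = 181,817 + 125×34.7 = 186,154.5; volume = 7,385 m³
S = 186,154.5 / 7,385 = 25.2071 PSU

25.21 PSU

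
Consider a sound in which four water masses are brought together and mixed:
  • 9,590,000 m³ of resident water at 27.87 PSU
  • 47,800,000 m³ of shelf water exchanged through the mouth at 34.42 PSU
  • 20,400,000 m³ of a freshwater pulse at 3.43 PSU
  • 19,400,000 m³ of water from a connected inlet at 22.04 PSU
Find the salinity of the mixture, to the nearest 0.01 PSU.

24.80 PSU

Total salt / total volume:
salt = 9,590,000×27.87 + 47,800,000×34.42 + 20,400,000×3.43 + 19,400,000×22.04 = 267,273,300 + 1,645,276,000 + 69,972,000 + 427,576,000 = 2,410,097,300
volume = 9,590,000 + 47,800,000 + 20,400,000 + 19,400,000 = 97,190,000 m³
S = 2,410,097,300 / 97,190,000 = 24.7978 PSU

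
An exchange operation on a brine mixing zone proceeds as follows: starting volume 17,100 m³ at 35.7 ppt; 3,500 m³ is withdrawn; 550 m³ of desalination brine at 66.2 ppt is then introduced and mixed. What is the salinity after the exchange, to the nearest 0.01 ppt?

Remaining after removal: 13,600 m³ at 35.7 ppt (salt = 485,520)
After addition: salt = 485,520 + 550×66.2 = 521,930; volume = 14,150 m³
S = 521,930 / 14,150 = 36.8855 ppt

36.89 ppt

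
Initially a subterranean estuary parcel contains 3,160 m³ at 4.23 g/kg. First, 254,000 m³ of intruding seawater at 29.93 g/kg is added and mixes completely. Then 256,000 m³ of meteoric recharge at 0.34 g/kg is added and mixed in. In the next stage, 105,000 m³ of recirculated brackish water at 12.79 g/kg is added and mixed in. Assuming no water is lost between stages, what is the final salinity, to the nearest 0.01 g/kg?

Salt balance:
Initial salt = 3,160×4.23 = 13,366.8
After stage 1: salt = 13,366.8 + 254,000×29.93 = 7,615,586.8; volume = 257,160 m³; S = 29.614 g/kg
After stage 2: salt = 7,615,586.8 + 256,000×0.34 = 7,702,626.8; volume = 513,160 m³; S = 15.01 g/kg
After stage 3: salt = 7,702,626.8 + 105,000×12.79 = 9,045,576.8; volume = 618,160 m³
S = 9,045,576.8 / 618,160 = 14.6331 g/kg

14.63 g/kg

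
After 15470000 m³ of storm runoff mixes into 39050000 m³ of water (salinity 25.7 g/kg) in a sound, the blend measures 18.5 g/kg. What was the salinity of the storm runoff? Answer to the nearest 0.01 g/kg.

0.33 g/kg

Salt balance: 39,050,000×25.7 + 15,470,000×S = 54,520,000×18.5
1,003,585,000 + 15,470,000·S = 1,008,620,000
S = (1,008,620,000 − 1,003,585,000) / 15,470,000 = 0.3255 g/kg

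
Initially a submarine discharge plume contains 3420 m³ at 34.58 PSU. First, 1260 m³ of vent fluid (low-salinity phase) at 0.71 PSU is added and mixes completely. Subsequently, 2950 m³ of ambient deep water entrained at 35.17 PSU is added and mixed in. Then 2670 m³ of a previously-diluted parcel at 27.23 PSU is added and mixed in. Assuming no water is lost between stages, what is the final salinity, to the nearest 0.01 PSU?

Total salt / total volume:
Initial salt = 3,420×34.58 = 118,263.6
After stage 1: salt = 118,263.6 + 1,260×0.71 = 119,158.2; volume = 4,680 m³; S = 25.461 PSU
After stage 2: salt = 119,158.2 + 2,950×35.17 = 222,909.7; volume = 7,630 m³; S = 29.215 PSU
After stage 3: salt = 222,909.7 + 2,670×27.23 = 295,613.8; volume = 10,300 m³
S = 295,613.8 / 10,300 = 28.7004 PSU

28.70 PSU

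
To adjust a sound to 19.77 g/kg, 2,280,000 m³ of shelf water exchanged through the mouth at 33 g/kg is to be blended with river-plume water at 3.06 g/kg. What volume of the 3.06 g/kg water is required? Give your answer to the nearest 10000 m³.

Salt balance: 2,280,000×33 + V×3.06 = (2,280,000+V)×19.77
75,240,000 + 3.06V = 45,075,600 + 19.77V
30,164,400 = 16.71V
V = 1,805,170.56 m³

1810000 m³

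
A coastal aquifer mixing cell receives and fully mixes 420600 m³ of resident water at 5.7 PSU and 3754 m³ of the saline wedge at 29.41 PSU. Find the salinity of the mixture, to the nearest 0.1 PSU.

5.9 PSU

Weighted by volume,
salt = 420,600×5.7 + 3,754×29.41 = 2,397,420 + 110,405.14 = 2,507,825.14
volume = 420,600 + 3,754 = 424,354 m³
S = 2,507,825.14 / 424,354 = 5.91 PSU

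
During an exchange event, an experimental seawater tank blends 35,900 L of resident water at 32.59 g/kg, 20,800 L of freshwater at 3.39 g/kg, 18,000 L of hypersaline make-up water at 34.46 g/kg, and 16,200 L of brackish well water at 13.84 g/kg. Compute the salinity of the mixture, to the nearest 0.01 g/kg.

22.94 g/kg

Total salt / total volume:
salt = 35,900×32.59 + 20,800×3.39 + 18,000×34.46 + 16,200×13.84 = 1,169,981 + 70,512 + 620,280 + 224,208 = 2,084,981
volume = 35,900 + 20,800 + 18,000 + 16,200 = 90,900 L
S = 2,084,981 / 90,900 = 22.9371 g/kg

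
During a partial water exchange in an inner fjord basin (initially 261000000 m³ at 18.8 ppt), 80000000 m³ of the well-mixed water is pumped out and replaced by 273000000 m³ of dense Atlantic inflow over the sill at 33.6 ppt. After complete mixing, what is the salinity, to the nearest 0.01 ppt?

Remaining after removal: 181,000,000 m³ at 18.8 ppt (salt = 3,402,800,000)
After addition: salt = 3,402,800,000 + 273,000,000×33.6 = 12,575,600,000; volume = 454,000,000 m³
S = 12,575,600,000 / 454,000,000 = 27.6996 ppt

27.70 ppt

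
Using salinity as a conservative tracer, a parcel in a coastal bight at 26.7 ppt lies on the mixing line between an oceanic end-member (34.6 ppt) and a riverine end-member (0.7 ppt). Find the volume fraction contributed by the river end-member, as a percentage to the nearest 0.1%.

23.3%

Let f be the freshwater fraction. Salt balance per unit volume:
f×0.7 + (1−f)×34.6 = 26.7
f = (34.6 − 26.7) / (34.6 − 0.7) = 7.9/33.9 = 0.233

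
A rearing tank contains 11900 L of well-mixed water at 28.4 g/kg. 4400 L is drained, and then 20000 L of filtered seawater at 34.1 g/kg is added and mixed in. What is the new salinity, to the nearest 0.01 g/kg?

Remaining after removal: 7,500 L at 28.4 g/kg (salt = 213,000)
After addition: salt = 213,000 + 20,000×34.1 = 895,000; volume = 27,500 L
S = 895,000 / 27,500 = 32.5455 g/kg

32.55 g/kg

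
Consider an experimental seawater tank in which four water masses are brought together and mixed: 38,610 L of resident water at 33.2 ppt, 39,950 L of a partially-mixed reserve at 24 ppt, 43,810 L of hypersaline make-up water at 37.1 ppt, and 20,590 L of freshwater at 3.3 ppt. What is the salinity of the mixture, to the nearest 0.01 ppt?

27.52 ppt

Weighted by volume,
salt = 38,610×33.2 + 39,950×24 + 43,810×37.1 + 20,590×3.3 = 1,281,852 + 958,800 + 1,625,351 + 67,947 = 3,933,950
volume = 38,610 + 39,950 + 43,810 + 20,590 = 142,960 L
S = 3,933,950 / 142,960 = 27.5178 ppt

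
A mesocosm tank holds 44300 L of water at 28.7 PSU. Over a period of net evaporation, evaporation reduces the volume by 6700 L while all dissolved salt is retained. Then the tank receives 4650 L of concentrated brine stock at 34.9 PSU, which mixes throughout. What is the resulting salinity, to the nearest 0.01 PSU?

After evaporation: salt = 44,300×28.7 = 1,271,410; volume = 44,300 − 6,700 = 37,600 L
After mixing: salt = 1,271,410 + 4,650×34.9 = 1,433,695; volume = 37,600 + 4,650 = 42,250 L
S = 1,433,695 / 42,250 = 33.9336 PSU

33.93 PSU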